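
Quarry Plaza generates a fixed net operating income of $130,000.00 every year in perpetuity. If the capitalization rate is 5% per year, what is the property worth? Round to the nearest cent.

$2600000.00

Level perpetuity: PV = C / r = $130,000.00 / 0.05 = $2,600,000.00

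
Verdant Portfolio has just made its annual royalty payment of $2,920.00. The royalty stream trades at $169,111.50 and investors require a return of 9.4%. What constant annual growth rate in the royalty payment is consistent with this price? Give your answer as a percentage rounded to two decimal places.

P = D₀(1+g)/(r−g) ⇒ P(r−g) = D₀(1+g) ⇒ g(P+D₀) = P·r − D₀
g = (P·r − D₀)/(P + D₀) = ($169,111.50×0.094 − $2,920.00) / ($169,111.50 + $2,920.00) = 0.075431

7.54%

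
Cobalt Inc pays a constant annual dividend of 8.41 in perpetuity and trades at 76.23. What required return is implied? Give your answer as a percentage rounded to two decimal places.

11.03%

P = C/r ⇒ r = C/P = 8.41/76.23 = 0.110324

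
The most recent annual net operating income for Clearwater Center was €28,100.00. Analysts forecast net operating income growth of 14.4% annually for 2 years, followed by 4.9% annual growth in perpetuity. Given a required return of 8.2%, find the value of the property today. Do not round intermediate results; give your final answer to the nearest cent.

€1059662.60

D_1 = 32146.40000
D_2 = 36775.48160
Terminal value at year 2: TV = D_2×(1+g_2)/(r−g_2) = 38577.48020/0.033 = 1169014.55147
P_0 = D_1/(1+r)^1 + D_2/(1+r)^2 + TV/(1+r)^2
    = 29710.16636 + 31412.59733 + 998539.83643 = 1059662.60012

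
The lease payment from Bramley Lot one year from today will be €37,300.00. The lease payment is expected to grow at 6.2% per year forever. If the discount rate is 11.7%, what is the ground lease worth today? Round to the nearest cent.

Growing perpetuity: P = D₁ / (r − g) = €37,300.0000 / (0.117 − 0.062) = €678,181.82

€678181.82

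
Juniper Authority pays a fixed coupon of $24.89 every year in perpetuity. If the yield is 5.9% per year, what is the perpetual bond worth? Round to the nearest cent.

Level perpetuity: PV = C / r = $24.89 / 0.059 = $421.86

$421.86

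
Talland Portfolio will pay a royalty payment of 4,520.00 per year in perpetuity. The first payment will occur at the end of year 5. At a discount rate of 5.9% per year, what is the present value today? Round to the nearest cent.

60911.96

Value at end of year 4: C / r = 4,520.00 / 0.059 = 76,610.1695
Discount to today: PV = 76,610.1695 / (1 + 0.059)^4 = 76,610.1695 / 1.257720 = 60,911.96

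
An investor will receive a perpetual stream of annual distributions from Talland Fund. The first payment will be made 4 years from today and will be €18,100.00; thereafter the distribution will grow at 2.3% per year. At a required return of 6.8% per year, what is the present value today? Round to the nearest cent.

Value at end of year 3: C₁ / (r − g) = €18,100.00 / (0.068 − 0.023) = €402,222.2222
Discount to today: PV = €402,222.2222 / (1 + 0.068)^3 = €402,222.2222 / 1.218186 = €330,181.17

€330181.17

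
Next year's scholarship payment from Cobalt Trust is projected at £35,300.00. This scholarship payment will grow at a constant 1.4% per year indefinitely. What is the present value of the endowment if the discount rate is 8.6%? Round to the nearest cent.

Growing perpetuity: P = D₁ / (r − g) = £35,300.0000 / (0.086 − 0.014) = £490,277.78

£490277.78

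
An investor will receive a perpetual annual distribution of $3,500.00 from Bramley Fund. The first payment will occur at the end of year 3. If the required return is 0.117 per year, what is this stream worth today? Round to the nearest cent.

$23975.95

Value at end of year 2: C / r = $3,500.00 / 0.117 = $29,914.5299
Discount to today: PV = $29,914.5299 / (1 + 0.117)^2 = $29,914.5299 / 1.247689 = $23,975.95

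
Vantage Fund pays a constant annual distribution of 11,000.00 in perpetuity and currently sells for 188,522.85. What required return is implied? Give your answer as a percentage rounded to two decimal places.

5.83%

P = C/r ⇒ r = C/P = 11,000.00/188,522.85 = 0.058348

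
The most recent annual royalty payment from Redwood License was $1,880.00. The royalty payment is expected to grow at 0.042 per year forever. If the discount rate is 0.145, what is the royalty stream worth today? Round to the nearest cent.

D₁ = D₀ × (1 + g) = $1,880.00 × 1.042 = $1,958.9600
Growing perpetuity: P = D₁ / (r − g) = $1,958.9600 / (0.145 − 0.042) = $19,019.03

$19019.03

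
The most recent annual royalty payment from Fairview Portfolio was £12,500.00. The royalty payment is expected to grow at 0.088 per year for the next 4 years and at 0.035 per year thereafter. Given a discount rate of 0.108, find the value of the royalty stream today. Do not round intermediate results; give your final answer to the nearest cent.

£212556.28

D_1 = 13600.00000
D_2 = 14796.80000
D_3 = 16098.91840
D_4 = 17515.62322
Terminal value at year 4: TV = D_4×(1+g_2)/(r−g_2) = 18128.67003/0.073 = 248337.94564
P_0 = D_1/(1+r)^1 + D_2/(1+r)^2 + D_3/(1+r)^3 + D_4/(1+r)^4 + TV/(1+r)^4
    = 12274.36823 + 12052.80924 + 11835.24950 + 11621.61684 + 164772.23878 = 212556.28260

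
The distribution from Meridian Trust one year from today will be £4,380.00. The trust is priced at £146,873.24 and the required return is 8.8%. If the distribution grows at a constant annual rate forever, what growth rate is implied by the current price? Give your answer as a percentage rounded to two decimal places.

5.82%

P = D₁/(r−g) ⇒ g = r − D₁/P = 0.088 − £4,380.00/£146,873.24 = 0.058178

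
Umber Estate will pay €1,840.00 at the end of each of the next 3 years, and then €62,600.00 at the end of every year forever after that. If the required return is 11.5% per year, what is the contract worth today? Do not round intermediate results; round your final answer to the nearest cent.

PV of 3-year annuity: €1,840.00 × [1 − (1+0.115)^−3] / 0.115 = 4457.61967
Perpetuity value at year 3: €62,600.00 / 0.115 = 544347.82609
PV of perpetuity: 544347.82609 / (1+0.115)^3 = 392691.85250
Total PV = 4457.61967 + 392691.85250 = 397149.47217

€397149.47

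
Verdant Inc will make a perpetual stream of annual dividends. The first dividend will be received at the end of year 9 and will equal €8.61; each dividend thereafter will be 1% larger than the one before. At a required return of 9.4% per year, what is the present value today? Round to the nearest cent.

Value at end of year 8: C₁ / (r − g) = €8.61 / (0.094 − 0.01) = €102.5000
Discount to today: PV = €102.5000 / (1 + 0.094)^8 = €102.5000 / 2.051817 = €49.96

€49.96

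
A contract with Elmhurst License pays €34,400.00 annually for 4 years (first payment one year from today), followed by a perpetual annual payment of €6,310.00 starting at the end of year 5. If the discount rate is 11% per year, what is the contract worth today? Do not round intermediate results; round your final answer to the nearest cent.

€144511.34

PV of 4-year annuity: €34,400.00 × [1 − (1+0.11)^−4] / 0.11 = 106724.13172
Perpetuity value at year 4: €6,310.00 / 0.11 = 57363.63636
PV of perpetuity: 57363.63636 / (1+0.11)^4 = 37787.20406
Total PV = 106724.13172 + 37787.20406 = 144511.33578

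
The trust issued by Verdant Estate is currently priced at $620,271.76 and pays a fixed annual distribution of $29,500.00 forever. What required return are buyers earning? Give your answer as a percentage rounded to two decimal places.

4.76%

P = C/r ⇒ r = C/P = $29,500.00/$620,271.76 = 0.047560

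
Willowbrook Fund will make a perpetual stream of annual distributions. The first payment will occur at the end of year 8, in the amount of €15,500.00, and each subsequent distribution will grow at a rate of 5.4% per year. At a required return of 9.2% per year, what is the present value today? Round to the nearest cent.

€220287.39

Value at end of year 7: C₁ / (r − g) = €15,500.00 / (0.092 − 0.054) = €407,894.7368
Discount to today: PV = €407,894.7368 / (1 + 0.092)^7 = €407,894.7368 / 1.851648 = €220,287.39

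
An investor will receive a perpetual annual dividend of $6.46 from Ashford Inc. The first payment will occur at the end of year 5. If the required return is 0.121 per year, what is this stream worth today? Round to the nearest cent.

Value at end of year 4: C / r = $6.46 / 0.121 = $53.3884
Discount to today: PV = $53.3884 / (1 + 0.121)^4 = $53.3884 / 1.579147 = $33.81

$33.81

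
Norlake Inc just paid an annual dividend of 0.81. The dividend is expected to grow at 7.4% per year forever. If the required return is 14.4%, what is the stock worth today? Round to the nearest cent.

D₁ = D₀ × (1 + g) = 0.81 × 1.074 = 0.8699
Growing perpetuity: P = D₁ / (r − g) = 0.8699 / (0.144 − 0.074) = 12.43

12.43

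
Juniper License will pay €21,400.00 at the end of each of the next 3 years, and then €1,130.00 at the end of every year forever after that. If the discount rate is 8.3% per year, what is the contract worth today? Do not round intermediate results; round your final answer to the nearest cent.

PV of 3-year annuity: €21,400.00 × [1 − (1+0.083)^−3] / 0.083 = 54852.69802
Perpetuity value at year 3: €1,130.00 / 0.083 = 13614.45783
PV of perpetuity: 13614.45783 / (1+0.083)^3 = 10718.03032
Total PV = 54852.69802 + 10718.03032 = 65570.72834

€65570.73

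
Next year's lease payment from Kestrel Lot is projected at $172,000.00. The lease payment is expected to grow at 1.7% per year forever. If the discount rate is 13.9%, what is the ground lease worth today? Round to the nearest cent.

$1409836.07

Growing perpetuity: P = D₁ / (r − g) = $172,000.0000 / (0.139 − 0.017) = $1,409,836.07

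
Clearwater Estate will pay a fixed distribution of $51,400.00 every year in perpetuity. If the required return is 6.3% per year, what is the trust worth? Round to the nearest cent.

Level perpetuity: PV = C / r = $51,400.00 / 0.063 = $815,873.02

$815873.02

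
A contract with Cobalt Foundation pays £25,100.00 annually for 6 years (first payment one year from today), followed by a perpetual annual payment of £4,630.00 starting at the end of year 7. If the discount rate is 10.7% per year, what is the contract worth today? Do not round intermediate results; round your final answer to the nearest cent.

£130623.73

PV of 6-year annuity: £25,100.00 × [1 − (1+0.107)^−6] / 0.107 = 107110.54499
Perpetuity value at year 6: £4,630.00 / 0.107 = 43271.02804
PV of perpetuity: 43271.02804 / (1+0.107)^6 = 23513.18647
Total PV = 107110.54499 + 23513.18647 = 130623.73146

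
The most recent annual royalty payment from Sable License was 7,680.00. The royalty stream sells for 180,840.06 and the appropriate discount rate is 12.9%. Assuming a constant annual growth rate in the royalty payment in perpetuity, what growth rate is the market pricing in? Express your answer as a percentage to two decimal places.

8.30%

P = D₀(1+g)/(r−g) ⇒ P(r−g) = D₀(1+g) ⇒ g(P+D₀) = P·r − D₀
g = (P·r − D₀)/(P + D₀) = (180,840.06×0.129 − 7,680.00) / (180,840.06 + 7,680.00) = 0.083006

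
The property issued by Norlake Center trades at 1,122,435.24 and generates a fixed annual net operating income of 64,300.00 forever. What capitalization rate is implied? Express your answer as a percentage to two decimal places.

P = C/r ⇒ r = C/P = 64,300.00/1,122,435.24 = 0.057286

5.73%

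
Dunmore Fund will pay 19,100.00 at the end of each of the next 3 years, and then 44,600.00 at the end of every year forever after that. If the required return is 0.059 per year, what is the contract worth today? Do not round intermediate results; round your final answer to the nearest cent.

687644.09

PV of 3-year annuity: 19,100.00 × [1 − (1+0.059)^−3] / 0.059 = 51149.13486
Perpetuity value at year 3: 44,600.00 / 0.059 = 755932.20339
PV of perpetuity: 755932.20339 / (1+0.059)^3 = 636494.95655
Total PV = 51149.13486 + 636494.95655 = 687644.09141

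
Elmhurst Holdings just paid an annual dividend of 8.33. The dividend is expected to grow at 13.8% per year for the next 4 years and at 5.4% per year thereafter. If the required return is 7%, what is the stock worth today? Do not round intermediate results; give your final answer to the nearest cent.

D_1 = 9.47954
D_2 = 10.78772
D_3 = 12.27642
D_4 = 13.97057
Terminal value at year 4: TV = D_4×(1+g_2)/(r−g_2) = 14.72498/0.016 = 920.31114
P_0 = D_1/(1+r)^1 + D_2/(1+r)^2 + D_3/(1+r)^3 + D_4/(1+r)^4 + TV/(1+r)^4
    = 8.85938 + 9.42241 + 10.02122 + 10.65808 + 702.10096 = 741.06205

741.06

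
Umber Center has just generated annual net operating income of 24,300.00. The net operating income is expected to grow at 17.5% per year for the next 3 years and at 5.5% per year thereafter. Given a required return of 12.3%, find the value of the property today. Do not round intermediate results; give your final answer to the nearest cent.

D_1 = 28552.50000
D_2 = 33549.18750
D_3 = 39420.29531
Terminal value at year 3: TV = D_3×(1+g_2)/(r−g_2) = 41588.41155/0.068 = 611594.28757
P_0 = D_1/(1+r)^1 + D_2/(1+r)^2 + D_3/(1+r)^3 + TV/(1+r)^3
    = 25425.20036 + 26602.50260 + 27834.31928 + 431841.27710 = 511703.29933

511703.30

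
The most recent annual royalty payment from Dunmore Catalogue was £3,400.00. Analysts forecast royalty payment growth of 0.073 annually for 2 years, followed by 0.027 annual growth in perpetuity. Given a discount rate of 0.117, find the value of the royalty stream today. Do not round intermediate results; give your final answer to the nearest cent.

D_1 = 3648.20000
D_2 = 3914.51860
Terminal value at year 2: TV = D_2×(1+g_2)/(r−g_2) = 4020.21060/0.09 = 44669.00669
P_0 = D_1/(1+r)^1 + D_2/(1+r)^2 + TV/(1+r)^2
    = 3266.06983 + 3137.41533 + 35801.39497 = 42204.88014

£42204.88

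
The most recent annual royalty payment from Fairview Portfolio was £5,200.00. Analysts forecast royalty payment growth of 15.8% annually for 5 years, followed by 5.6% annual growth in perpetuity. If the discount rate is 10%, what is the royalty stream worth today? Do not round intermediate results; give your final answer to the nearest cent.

D_1 = 6021.60000
D_2 = 6973.01280
D_3 = 8074.74882
D_4 = 9350.55914
D_5 = 10827.94748
Terminal value at year 5: TV = D_5×(1+g_2)/(r−g_2) = 11434.31254/0.044 = 259870.73952
P_0 = D_1/(1+r)^1 + D_2/(1+r)^2 + D_3/(1+r)^3 + D_4/(1+r)^4 + D_5/(1+r)^5 + TV/(1+r)^5
    = 5474.18182 + 5762.82050 + 6066.67830 + 6386.55771 + 6723.30348 + 161359.28341 = 191772.82520

£191772.83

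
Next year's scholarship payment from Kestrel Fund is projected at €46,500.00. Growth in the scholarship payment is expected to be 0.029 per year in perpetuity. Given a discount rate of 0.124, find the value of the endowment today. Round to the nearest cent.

Growing perpetuity: P = D₁ / (r − g) = €46,500.0000 / (0.124 − 0.029) = €489,473.68

€489473.68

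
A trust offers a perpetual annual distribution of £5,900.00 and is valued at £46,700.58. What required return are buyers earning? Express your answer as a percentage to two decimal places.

P = C/r ⇒ r = C/P = £5,900.00/£46,700.58 = 0.126337

12.63%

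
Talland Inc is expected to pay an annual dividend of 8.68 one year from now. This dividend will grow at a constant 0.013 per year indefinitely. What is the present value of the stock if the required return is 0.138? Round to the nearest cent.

Growing perpetuity: P = D₁ / (r − g) = 8.6800 / (0.138 − 0.013) = 69.44

69.44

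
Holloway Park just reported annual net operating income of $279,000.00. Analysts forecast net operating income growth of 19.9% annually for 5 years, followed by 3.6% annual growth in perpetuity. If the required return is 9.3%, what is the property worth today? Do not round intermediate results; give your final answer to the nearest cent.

$9912659.93

D_1 = 334521.00000
D_2 = 401090.67900
D_3 = 480907.72412
D_4 = 576608.36122
D_5 = 691353.42510
Terminal value at year 5: TV = D_5×(1+g_2)/(r−g_2) = 716242.14841/0.057 = 12565651.72645
P_0 = D_1/(1+r)^1 + D_2/(1+r)^2 + D_3/(1+r)^3 + D_4/(1+r)^4 + D_5/(1+r)^5 + TV/(1+r)^5
    = 306057.63952 + 335739.35022 + 368299.61657 + 404017.60317 + 443199.54822 + 8055346.17469 = 9912659.93240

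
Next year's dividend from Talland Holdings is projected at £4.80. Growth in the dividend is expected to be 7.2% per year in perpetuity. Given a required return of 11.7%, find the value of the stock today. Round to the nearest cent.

Growing perpetuity: P = D₁ / (r − g) = £4.8000 / (0.117 − 0.072) = £106.67

£106.67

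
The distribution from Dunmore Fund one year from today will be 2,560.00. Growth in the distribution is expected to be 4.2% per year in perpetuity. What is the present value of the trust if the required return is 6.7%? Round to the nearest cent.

102400.00

Growing perpetuity: P = D₁ / (r − g) = 2,560.0000 / (0.067 − 0.042) = 102,400.00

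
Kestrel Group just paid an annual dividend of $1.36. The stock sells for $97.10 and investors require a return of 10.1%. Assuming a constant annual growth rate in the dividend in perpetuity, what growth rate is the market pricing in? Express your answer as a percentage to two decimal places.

P = D₀(1+g)/(r−g) ⇒ P(r−g) = D₀(1+g) ⇒ g(P+D₀) = P·r − D₀
g = (P·r − D₀)/(P + D₀) = ($97.10×0.101 − $1.36) / ($97.10 + $1.36) = 0.085792

8.58%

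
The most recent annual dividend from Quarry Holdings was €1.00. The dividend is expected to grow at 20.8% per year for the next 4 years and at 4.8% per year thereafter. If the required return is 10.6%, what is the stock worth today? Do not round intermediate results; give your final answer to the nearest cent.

D_1 = 1.20800
D_2 = 1.45926
D_3 = 1.76279
D_4 = 2.12945
Terminal value at year 4: TV = D_4×(1+g_2)/(r−g_2) = 2.23167/0.058 = 38.47698
P_0 = D_1/(1+r)^1 + D_2/(1+r)^2 + D_3/(1+r)^3 + D_4/(1+r)^4 + TV/(1+r)^4
    = 1.09222 + 1.19295 + 1.30297 + 1.42314 + 25.71464 = 30.72593

€30.73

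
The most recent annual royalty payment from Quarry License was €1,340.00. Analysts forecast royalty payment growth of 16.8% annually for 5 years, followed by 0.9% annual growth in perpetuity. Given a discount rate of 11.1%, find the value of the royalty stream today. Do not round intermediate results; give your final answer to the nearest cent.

€24827.69

D_1 = 1565.12000
D_2 = 1828.06016
D_3 = 2135.17427
D_4 = 2493.88354
D_5 = 2912.85598
Terminal value at year 5: TV = D_5×(1+g_2)/(r−g_2) = 2939.07168/0.102 = 28814.42826
P_0 = D_1/(1+r)^1 + D_2/(1+r)^2 + D_3/(1+r)^3 + D_4/(1+r)^4 + D_5/(1+r)^5 + TV/(1+r)^5
    = 1408.74887 + 1481.02492 + 1557.00910 + 1636.89165 + 1720.87259 + 17023.14161 = 24827.68875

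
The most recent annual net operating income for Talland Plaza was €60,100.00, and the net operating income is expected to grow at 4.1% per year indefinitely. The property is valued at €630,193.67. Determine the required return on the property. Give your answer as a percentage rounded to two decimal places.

D₁ = €60,100.00 × 1.041 = €62,564.1000
P = D₁/(r − g) ⇒ r = D₁/P + g = €62,564.1000/€630,193.67 + 0.041 = 0.099278 + 0.041 = 0.140278

14.03%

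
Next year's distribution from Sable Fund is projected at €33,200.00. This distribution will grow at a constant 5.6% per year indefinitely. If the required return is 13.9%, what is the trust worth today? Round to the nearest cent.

€400000.00

Growing perpetuity: P = D₁ / (r − g) = €33,200.0000 / (0.139 − 0.056) = €400,000.00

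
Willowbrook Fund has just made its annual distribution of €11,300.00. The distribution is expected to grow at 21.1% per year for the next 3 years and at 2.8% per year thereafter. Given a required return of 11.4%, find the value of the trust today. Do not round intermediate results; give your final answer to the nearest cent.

D_1 = 13684.30000
D_2 = 16571.68730
D_3 = 20068.31332
Terminal value at year 3: TV = D_3×(1+g_2)/(r−g_2) = 20630.22609/0.086 = 239886.34992
P_0 = D_1/(1+r)^1 + D_2/(1+r)^2 + D_3/(1+r)^3 + TV/(1+r)^3
    = 12283.93178 + 13353.53805 + 14516.27879 + 173520.16973 = 213673.91834

€213673.92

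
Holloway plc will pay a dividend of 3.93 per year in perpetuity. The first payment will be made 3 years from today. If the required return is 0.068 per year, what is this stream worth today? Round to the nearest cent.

Value at end of year 2: C / r = 3.93 / 0.068 = 57.7941
Discount to today: PV = 57.7941 / (1 + 0.068)^2 = 57.7941 / 1.140624 = 50.67

50.67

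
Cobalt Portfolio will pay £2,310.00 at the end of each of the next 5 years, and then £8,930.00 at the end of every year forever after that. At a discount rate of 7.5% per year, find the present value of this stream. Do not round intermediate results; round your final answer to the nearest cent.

£92282.91

PV of 5-year annuity: £2,310.00 × [1 − (1+0.075)^−5] / 0.075 = 9345.99412
Perpetuity value at year 5: £8,930.00 / 0.075 = 119066.66667
PV of perpetuity: 119066.66667 / (1+0.075)^5 = 82936.91449
Total PV = 9345.99412 + 82936.91449 = 92282.90862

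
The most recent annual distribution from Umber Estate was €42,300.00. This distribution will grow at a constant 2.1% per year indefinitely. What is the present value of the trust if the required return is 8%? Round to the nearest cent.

€732005.08

D₁ = D₀ × (1 + g) = €42,300.00 × 1.021 = €43,188.3000
Growing perpetuity: P = D₁ / (r − g) = €43,188.3000 / (0.08 − 0.021) = €732,005.08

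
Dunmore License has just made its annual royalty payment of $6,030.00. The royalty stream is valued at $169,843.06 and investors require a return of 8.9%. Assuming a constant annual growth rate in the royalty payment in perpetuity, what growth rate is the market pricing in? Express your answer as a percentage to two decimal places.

P = D₀(1+g)/(r−g) ⇒ P(r−g) = D₀(1+g) ⇒ g(P+D₀) = P·r − D₀
g = (P·r − D₀)/(P + D₀) = ($169,843.06×0.089 − $6,030.00) / ($169,843.06 + $6,030.00) = 0.051662

5.17%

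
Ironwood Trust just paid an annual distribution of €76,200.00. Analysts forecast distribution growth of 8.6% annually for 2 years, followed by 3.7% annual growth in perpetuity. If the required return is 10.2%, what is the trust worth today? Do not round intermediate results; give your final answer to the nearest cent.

€1329735.21

D_1 = 82753.20000
D_2 = 89869.97520
Terminal value at year 2: TV = D_2×(1+g_2)/(r−g_2) = 93195.16428/0.065 = 1433771.75819
P_0 = D_1/(1+r)^1 + D_2/(1+r)^2 + TV/(1+r)^2
    = 75093.64791 + 74003.35901 + 1180638.20458 = 1329735.21150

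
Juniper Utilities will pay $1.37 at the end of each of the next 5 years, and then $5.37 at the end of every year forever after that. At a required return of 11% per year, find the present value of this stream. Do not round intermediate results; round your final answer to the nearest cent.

PV of 5-year annuity: $1.37 × [1 − (1+0.11)^−5] / 0.11 = 5.06338
Perpetuity value at year 5: $5.37 / 0.11 = 48.81818
PV of perpetuity: 48.81818 / (1+0.11)^5 = 28.97121
Total PV = 5.06338 + 28.97121 = 34.03459

$34.03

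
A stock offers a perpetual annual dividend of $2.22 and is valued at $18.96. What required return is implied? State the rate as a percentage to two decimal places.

P = C/r ⇒ r = C/P = $2.22/$18.96 = 0.117089

11.71%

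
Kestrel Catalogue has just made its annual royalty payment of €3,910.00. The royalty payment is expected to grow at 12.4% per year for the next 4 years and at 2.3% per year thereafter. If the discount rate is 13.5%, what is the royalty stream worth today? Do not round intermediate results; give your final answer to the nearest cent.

€49613.88

D_1 = 4394.84000
D_2 = 4939.80016
D_3 = 5552.33538
D_4 = 6240.82497
Terminal value at year 4: TV = D_4×(1+g_2)/(r−g_2) = 6384.36394/0.112 = 57003.24947
P_0 = D_1/(1+r)^1 + D_2/(1+r)^2 + D_3/(1+r)^3 + D_4/(1+r)^4 + TV/(1+r)^4
    = 3872.10573 + 3834.57871 + 3797.41539 + 3760.61225 + 34349.16366 = 49613.87574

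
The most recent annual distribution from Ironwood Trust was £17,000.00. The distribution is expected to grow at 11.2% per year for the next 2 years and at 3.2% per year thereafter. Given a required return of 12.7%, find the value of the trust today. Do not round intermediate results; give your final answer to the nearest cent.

£213114.72

D_1 = 18904.00000
D_2 = 21021.24800
Terminal value at year 2: TV = D_2×(1+g_2)/(r−g_2) = 21693.92794/0.095 = 228357.13617
P_0 = D_1/(1+r)^1 + D_2/(1+r)^2 + TV/(1+r)^2
    = 16773.73558 + 16550.48267 + 179790.50645 = 213114.72470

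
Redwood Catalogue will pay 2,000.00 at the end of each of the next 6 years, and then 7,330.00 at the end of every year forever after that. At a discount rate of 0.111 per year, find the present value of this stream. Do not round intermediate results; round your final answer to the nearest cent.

PV of 6-year annuity: 2,000.00 × [1 − (1+0.111)^−6] / 0.111 = 8436.75719
Perpetuity value at year 6: 7,330.00 / 0.111 = 66036.03604
PV of perpetuity: 66036.03604 / (1+0.111)^6 = 35115.32095
Total PV = 8436.75719 + 35115.32095 = 43552.07814

43552.08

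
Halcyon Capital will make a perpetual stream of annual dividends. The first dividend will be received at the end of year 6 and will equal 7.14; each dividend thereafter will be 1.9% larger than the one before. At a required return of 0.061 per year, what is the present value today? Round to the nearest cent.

Value at end of year 5: C₁ / (r − g) = 7.14 / (0.061 − 0.019) = 170.0000
Discount to today: PV = 170.0000 / (1 + 0.061)^5 = 170.0000 / 1.344550 = 126.44

126.44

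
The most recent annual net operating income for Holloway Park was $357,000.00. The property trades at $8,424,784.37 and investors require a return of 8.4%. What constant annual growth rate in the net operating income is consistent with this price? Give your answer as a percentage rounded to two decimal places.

P = D₀(1+g)/(r−g) ⇒ P(r−g) = D₀(1+g) ⇒ g(P+D₀) = P·r − D₀
g = (P·r − D₀)/(P + D₀) = ($8,424,784.37×0.084 − $357,000.00) / ($8,424,784.37 + $357,000.00) = 0.039933

3.99%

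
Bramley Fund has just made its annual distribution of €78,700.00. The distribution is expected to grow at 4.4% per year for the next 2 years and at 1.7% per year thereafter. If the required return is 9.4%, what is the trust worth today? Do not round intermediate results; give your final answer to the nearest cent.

€1093384.21

D_1 = 82162.80000
D_2 = 85777.96320
Terminal value at year 2: TV = D_2×(1+g_2)/(r−g_2) = 87236.18857/0.077 = 1132937.51395
P_0 = D_1/(1+r)^1 + D_2/(1+r)^2 + TV/(1+r)^2
    = 75103.10786 + 71670.60750 + 946610.49129 = 1093384.20665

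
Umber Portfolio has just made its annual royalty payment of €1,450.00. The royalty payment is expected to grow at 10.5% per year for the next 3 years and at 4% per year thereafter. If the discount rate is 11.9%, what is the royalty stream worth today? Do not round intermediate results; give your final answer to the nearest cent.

D_1 = 1602.25000
D_2 = 1770.48625
D_3 = 1956.38731
Terminal value at year 3: TV = D_3×(1+g_2)/(r−g_2) = 2034.64280/0.079 = 25754.97213
P_0 = D_1/(1+r)^1 + D_2/(1+r)^2 + D_3/(1+r)^3 + TV/(1+r)^3
    = 1431.85880 + 1413.94457 + 1396.25447 + 18381.07151 = 22623.12936

€22623.13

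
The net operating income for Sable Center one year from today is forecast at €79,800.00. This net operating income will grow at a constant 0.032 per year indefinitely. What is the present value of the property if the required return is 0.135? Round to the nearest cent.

Growing perpetuity: P = D₁ / (r − g) = €79,800.0000 / (0.135 − 0.032) = €774,757.28

€774757.28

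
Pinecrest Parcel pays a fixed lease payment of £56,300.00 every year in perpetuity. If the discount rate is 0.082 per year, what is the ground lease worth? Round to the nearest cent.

Level perpetuity: PV = C / r = £56,300.00 / 0.082 = £686,585.37

£686585.37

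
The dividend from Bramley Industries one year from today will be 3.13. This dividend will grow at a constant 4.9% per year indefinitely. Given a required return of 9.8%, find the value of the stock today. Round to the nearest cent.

Growing perpetuity: P = D₁ / (r − g) = 3.1300 / (0.098 − 0.049) = 63.88

63.88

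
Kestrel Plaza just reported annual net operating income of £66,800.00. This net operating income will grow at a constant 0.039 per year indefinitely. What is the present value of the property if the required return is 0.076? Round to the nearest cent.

£1875816.22

D₁ = D₀ × (1 + g) = £66,800.00 × 1.039 = £69,405.2000
Growing perpetuity: P = D₁ / (r − g) = £69,405.2000 / (0.076 − 0.039) = £1,875,816.22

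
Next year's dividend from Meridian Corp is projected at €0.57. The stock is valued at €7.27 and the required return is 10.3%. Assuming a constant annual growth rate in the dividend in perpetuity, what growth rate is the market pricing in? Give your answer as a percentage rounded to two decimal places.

2.46%

P = D₁/(r−g) ⇒ g = r − D₁/P = 0.103 − €0.57/€7.27 = 0.024596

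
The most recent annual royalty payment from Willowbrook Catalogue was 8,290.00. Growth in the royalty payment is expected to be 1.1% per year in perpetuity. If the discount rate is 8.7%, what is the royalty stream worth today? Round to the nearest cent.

110278.82

D₁ = D₀ × (1 + g) = 8,290.00 × 1.011 = 8,381.1900
Growing perpetuity: P = D₁ / (r − g) = 8,381.1900 / (0.087 − 0.011) = 110,278.82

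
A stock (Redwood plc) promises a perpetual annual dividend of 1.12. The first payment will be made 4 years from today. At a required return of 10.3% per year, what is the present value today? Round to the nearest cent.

8.10

Value at end of year 3: C / r = 1.12 / 0.103 = 10.8738
Discount to today: PV = 10.8738 / (1 + 0.103)^3 = 10.8738 / 1.341920 = 8.10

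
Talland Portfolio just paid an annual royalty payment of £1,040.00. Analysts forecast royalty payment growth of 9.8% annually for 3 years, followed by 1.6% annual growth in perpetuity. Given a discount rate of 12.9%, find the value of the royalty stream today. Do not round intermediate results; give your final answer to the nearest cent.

£11553.27

D_1 = 1141.92000
D_2 = 1253.82816
D_3 = 1376.70332
Terminal value at year 3: TV = D_3×(1+g_2)/(r−g_2) = 1398.73057/0.113 = 12378.14666
P_0 = D_1/(1+r)^1 + D_2/(1+r)^2 + D_3/(1+r)^3 + TV/(1+r)^3
    = 1011.44376 + 983.67161 + 956.66202 + 8601.49217 = 11553.26955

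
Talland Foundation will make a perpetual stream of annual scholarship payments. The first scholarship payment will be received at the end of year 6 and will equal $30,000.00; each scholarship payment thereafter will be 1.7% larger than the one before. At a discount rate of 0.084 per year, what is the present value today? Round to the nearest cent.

$299157.60

Value at end of year 5: C₁ / (r − g) = $30,000.00 / (0.084 − 0.017) = $447,761.1940
Discount to today: PV = $447,761.1940 / (1 + 0.084)^5 = $447,761.1940 / 1.496740 = $299,157.60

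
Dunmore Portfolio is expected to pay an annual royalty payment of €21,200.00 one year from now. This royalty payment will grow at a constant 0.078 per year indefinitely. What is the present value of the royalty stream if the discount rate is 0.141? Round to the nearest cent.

€336507.94

Growing perpetuity: P = D₁ / (r − g) = €21,200.0000 / (0.141 − 0.078) = €336,507.94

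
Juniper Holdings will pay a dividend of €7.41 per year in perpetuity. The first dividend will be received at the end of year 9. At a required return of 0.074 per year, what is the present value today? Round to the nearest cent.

Value at end of year 8: C / r = €7.41 / 0.074 = €100.1351
Discount to today: PV = €100.1351 / (1 + 0.074)^8 = €100.1351 / 1.770249 = €56.57

€56.57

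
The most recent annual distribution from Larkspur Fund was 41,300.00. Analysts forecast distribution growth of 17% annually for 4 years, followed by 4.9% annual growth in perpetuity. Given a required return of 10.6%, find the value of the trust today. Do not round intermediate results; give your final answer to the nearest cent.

1142383.34

D_1 = 48321.00000
D_2 = 56535.57000
D_3 = 66146.61690
D_4 = 77391.54177
Terminal value at year 4: TV = D_4×(1+g_2)/(r−g_2) = 81183.72732/0.057 = 1424275.91789
P_0 = D_1/(1+r)^1 + D_2/(1+r)^2 + D_3/(1+r)^3 + D_4/(1+r)^4 + TV/(1+r)^4
    = 43689.87342 + 46218.03969 + 48892.50130 + 51721.72380 + 951861.19764 = 1142383.33585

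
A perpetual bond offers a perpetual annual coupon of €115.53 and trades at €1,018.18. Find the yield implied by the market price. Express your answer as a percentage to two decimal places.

P = C/r ⇒ r = C/P = €115.53/€1,018.18 = 0.113467

11.35%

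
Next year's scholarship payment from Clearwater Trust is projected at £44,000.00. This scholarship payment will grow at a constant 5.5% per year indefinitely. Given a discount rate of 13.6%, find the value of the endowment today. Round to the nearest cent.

£543209.88

Growing perpetuity: P = D₁ / (r − g) = £44,000.0000 / (0.136 − 0.055) = £543,209.88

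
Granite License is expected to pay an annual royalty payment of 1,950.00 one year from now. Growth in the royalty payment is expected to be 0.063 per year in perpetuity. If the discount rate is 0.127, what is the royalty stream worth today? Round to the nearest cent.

Growing perpetuity: P = D₁ / (r − g) = 1,950.0000 / (0.127 − 0.063) = 30,468.75

30468.75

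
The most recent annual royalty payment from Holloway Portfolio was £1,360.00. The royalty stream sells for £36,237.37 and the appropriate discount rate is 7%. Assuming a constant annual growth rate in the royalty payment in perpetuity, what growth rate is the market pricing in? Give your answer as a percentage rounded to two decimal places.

P = D₀(1+g)/(r−g) ⇒ P(r−g) = D₀(1+g) ⇒ g(P+D₀) = P·r − D₀
g = (P·r − D₀)/(P + D₀) = (£36,237.37×0.07 − £1,360.00) / (£36,237.37 + £1,360.00) = 0.031295

3.13%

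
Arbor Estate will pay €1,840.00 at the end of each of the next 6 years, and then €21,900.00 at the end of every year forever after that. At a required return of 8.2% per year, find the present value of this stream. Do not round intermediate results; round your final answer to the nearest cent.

€174898.18

PV of 6-year annuity: €1,840.00 × [1 − (1+0.082)^−6] / 0.082 = 8454.73489
Perpetuity value at year 6: €21,900.00 / 0.082 = 267073.17073
PV of perpetuity: 267073.17073 / (1+0.082)^6 = 166443.44566
Total PV = 8454.73489 + 166443.44566 = 174898.18055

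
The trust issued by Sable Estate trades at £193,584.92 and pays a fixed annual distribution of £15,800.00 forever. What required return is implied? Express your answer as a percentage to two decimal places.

P = C/r ⇒ r = C/P = £15,800.00/£193,584.92 = 0.081618

8.16%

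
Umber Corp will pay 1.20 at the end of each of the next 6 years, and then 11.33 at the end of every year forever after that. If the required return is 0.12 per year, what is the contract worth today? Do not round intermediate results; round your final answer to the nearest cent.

52.77

PV of 6-year annuity: 1.20 × [1 − (1+0.12)^−6] / 0.12 = 4.93369
Perpetuity value at year 6: 11.33 / 0.12 = 94.41667
PV of perpetuity: 94.41667 / (1+0.12)^6 = 47.83442
Total PV = 4.93369 + 47.83442 = 52.76811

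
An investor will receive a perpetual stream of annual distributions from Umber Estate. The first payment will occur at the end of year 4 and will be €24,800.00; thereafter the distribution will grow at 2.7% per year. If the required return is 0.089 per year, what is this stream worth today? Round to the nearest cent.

Value at end of year 3: C₁ / (r − g) = €24,800.00 / (0.089 − 0.027) = €400,000.0000
Discount to today: PV = €400,000.0000 / (1 + 0.089)^3 = €400,000.0000 / 1.291468 = €309,725.06

€309725.06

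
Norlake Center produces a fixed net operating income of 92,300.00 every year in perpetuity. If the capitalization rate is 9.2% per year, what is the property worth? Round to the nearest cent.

Level perpetuity: PV = C / r = 92,300.00 / 0.092 = 1,003,260.87

1003260.87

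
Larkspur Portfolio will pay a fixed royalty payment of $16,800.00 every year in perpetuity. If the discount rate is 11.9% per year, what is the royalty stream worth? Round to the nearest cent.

Level perpetuity: PV = C / r = $16,800.00 / 0.119 = $141,176.47

$141176.47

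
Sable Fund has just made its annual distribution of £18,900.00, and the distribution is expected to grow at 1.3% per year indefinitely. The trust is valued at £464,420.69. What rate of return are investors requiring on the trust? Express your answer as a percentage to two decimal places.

D₁ = £18,900.00 × 1.013 = £19,145.7000
P = D₁/(r − g) ⇒ r = D₁/P + g = £19,145.7000/£464,420.69 + 0.013 = 0.041225 + 0.013 = 0.054225

5.42%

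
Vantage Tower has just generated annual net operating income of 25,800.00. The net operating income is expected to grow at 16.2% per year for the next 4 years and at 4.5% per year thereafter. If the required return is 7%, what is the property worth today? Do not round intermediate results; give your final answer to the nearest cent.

D_1 = 29979.60000
D_2 = 34836.29520
D_3 = 40479.77502
D_4 = 47037.49858
Terminal value at year 4: TV = D_4×(1+g_2)/(r−g_2) = 49154.18601/0.025 = 1966167.44048
P_0 = D_1/(1+r)^1 + D_2/(1+r)^2 + D_3/(1+r)^3 + D_4/(1+r)^4 + TV/(1+r)^4
    = 28018.31776 + 30427.36938 + 33043.55441 + 35884.68245 + 1499979.72642 = 1627353.65042

1627353.65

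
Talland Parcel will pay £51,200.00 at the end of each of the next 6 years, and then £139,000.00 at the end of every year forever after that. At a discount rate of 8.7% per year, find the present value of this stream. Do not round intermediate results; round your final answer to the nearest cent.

PV of 6-year annuity: £51,200.00 × [1 − (1+0.087)^−6] / 0.087 = 231747.97446
Perpetuity value at year 6: £139,000.00 / 0.087 = 1597701.14943
PV of perpetuity: 1597701.14943 / (1+0.087)^6 = 968541.60937
Total PV = 231747.97446 + 968541.60937 = 1200289.58384

£1200289.58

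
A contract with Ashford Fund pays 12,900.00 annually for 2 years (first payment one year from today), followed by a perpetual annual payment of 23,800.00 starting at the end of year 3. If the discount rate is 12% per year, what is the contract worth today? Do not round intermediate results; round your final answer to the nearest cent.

PV of 2-year annuity: 12,900.00 × [1 − (1+0.12)^−2] / 0.12 = 21801.65816
Perpetuity value at year 2: 23,800.00 / 0.12 = 198333.33333
PV of perpetuity: 198333.33333 / (1+0.12)^2 = 158110.11905
Total PV = 21801.65816 + 158110.11905 = 179911.77721

179911.78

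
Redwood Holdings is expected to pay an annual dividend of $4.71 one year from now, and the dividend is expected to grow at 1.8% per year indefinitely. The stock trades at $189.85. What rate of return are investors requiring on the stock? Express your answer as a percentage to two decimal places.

P = D₁/(r − g) ⇒ r = D₁/P + g = $4.7100/$189.85 + 0.018 = 0.024809 + 0.018 = 0.042809

4.28%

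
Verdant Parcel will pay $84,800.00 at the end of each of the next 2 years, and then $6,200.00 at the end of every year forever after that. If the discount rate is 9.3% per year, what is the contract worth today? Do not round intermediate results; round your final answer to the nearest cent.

PV of 2-year annuity: $84,800.00 × [1 − (1+0.093)^−2] / 0.093 = 148567.82201
Perpetuity value at year 2: $6,200.00 / 0.093 = 66666.66667
PV of perpetuity: 66666.66667 / (1+0.093)^2 = 55804.39666
Total PV = 148567.82201 + 55804.39666 = 204372.21867

$204372.22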